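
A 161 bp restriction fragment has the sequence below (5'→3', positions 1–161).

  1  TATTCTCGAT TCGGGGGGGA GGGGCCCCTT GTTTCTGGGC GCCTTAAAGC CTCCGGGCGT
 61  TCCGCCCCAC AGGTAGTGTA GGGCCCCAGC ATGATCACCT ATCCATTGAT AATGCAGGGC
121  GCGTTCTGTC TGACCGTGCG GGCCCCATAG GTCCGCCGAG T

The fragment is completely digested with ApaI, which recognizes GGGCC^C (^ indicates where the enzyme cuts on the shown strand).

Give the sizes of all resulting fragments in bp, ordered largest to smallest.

59, 59, 26, 17 bp

ApaI sites (GGGCCC) start at positions 22, 81, 140.
ApaI cuts after base 5 of each site (before the last base), so after positions 26, 85, 144.
Linear molecule, 3 cuts → 4 fragments:
  1–26 → 26 bp
  27–85 → 59 bp
  86–144 → 59 bp
  145–161 → 17 bp
Sorted largest to smallest: 59, 59, 26, 17 bp.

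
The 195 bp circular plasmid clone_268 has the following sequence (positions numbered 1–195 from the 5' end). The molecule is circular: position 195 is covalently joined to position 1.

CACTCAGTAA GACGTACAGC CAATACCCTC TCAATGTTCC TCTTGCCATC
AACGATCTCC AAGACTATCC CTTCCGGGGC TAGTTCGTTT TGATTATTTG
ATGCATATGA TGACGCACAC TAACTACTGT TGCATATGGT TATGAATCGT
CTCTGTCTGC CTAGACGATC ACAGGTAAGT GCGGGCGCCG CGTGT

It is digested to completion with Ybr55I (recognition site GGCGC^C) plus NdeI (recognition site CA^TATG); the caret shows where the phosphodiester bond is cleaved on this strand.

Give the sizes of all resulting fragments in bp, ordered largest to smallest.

The Ybr55I site (GGCGCC) starts at position 184.
Ybr55I cuts after base 5 of each site (before the last base), so after position 188.
NdeI sites (CATATG) start at positions 104, 133.
NdeI cuts after base 2 of each site, so after positions 105, 134.
Combined cut positions: 105, 134, 188.
Circular molecule, 3 cuts → 3 fragments:
  106–134 → 29 bp
  135–188 → 54 bp
  189–195 then 1–105 → 7 + 105 = 112 bp
Sorted largest to smallest: 112, 54, 29 bp.

112, 54, 29 bp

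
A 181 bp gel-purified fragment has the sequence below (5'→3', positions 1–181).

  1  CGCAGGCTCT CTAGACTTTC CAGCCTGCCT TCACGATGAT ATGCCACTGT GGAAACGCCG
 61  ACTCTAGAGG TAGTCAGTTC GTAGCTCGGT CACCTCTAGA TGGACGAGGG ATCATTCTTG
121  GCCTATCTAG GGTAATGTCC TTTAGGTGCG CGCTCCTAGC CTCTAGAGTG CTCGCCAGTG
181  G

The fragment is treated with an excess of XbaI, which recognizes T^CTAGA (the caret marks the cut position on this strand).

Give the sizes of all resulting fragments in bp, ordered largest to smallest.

67, 53, 32, 19, 10 bp

XbaI sites (TCTAGA) start at positions 10, 63, 95, 162.
XbaI cuts after the first base of each site, so after positions 10, 63, 95, 162.
Linear molecule, 4 cuts → 5 fragments:
  1–10 → 10 bp
  11–63 → 53 bp
  64–95 → 32 bp
  96–162 → 67 bp
  163–181 → 19 bp
Sorted largest to smallest: 67, 53, 32, 19, 10 bp.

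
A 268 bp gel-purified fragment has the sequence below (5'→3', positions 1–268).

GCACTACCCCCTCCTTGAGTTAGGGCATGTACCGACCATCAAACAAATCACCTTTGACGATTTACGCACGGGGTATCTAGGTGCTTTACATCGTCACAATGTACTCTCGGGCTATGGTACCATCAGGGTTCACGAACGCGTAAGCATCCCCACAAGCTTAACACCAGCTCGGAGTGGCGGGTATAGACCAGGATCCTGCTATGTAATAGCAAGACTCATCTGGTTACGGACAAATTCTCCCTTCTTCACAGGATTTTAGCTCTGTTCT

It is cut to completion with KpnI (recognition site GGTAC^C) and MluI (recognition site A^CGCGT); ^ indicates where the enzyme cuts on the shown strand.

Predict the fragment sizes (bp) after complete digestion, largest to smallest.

The KpnI site (GGTACC) starts at position 116.
KpnI cuts after base 5 of each site (before the last base), so after position 120.
The MluI site (ACGCGT) starts at position 136.
MluI cuts after the first base of each site, so after position 136.
Combined cut positions: 120, 136.
Linear molecule, 2 cuts → 3 fragments:
  1–120 → 120 bp
  121–136 → 16 bp
  137–268 → 132 bp
Sorted largest to smallest: 132, 120, 16 bp.

132, 120, 16 bp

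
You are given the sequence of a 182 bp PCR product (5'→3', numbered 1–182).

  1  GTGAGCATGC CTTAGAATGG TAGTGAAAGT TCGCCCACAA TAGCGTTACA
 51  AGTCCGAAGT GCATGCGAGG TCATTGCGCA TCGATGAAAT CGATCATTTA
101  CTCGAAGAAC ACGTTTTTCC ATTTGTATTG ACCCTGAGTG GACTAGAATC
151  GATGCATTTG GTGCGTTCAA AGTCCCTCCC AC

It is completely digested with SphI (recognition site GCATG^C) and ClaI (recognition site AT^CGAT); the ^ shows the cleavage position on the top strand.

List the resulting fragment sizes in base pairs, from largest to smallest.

59, 56, 33, 16, 9, 9 bp

SphI sites (GCATGC) start at positions 5, 61.
SphI cuts after base 5 of each site (before the last base), so after positions 9, 65.
ClaI sites (ATCGAT) start at positions 80, 89, 148.
ClaI cuts after base 2 of each site, so after positions 81, 90, 149.
Combined cut positions: 9, 65, 81, 90, 149.
Linear molecule, 5 cuts → 6 fragments:
  1–9 → 9 bp
  10–65 → 56 bp
  66–81 → 16 bp
  82–90 → 9 bp
  91–149 → 59 bp
  150–182 → 33 bp
Sorted largest to smallest: 59, 56, 33, 16, 9, 9 bp.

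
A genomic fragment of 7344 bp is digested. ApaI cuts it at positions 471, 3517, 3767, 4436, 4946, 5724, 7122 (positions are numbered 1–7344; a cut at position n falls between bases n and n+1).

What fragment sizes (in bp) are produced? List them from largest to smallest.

3046, 1398, 778, 669, 510, 471, 250, 222 bp

Linear molecule, 7 cuts → 8 fragments:
  471 − 0 = 471 bp
  3517 − 471 = 3046 bp
  3767 − 3517 = 250 bp
  4436 − 3767 = 669 bp
  4946 − 4436 = 510 bp
  5724 − 4946 = 778 bp
  7122 − 5724 = 1398 bp
  7344 − 7122 = 222 bp
Sorted largest to smallest: 3046, 1398, 778, 669, 510, 471, 250, 222 bp.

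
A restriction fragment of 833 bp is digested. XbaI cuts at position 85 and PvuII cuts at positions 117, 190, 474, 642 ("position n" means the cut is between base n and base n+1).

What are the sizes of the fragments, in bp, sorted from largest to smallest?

284, 191, 168, 85, 73, 32 bp

Combined cut positions (sorted): 85, 117, 190, 474, 642.
Linear molecule, 5 cuts → 6 fragments:
  85 − 0 = 85 bp
  117 − 85 = 32 bp
  190 − 117 = 73 bp
  474 − 190 = 284 bp
  642 − 474 = 168 bp
  833 − 642 = 191 bp
Sorted largest to smallest: 284, 191, 168, 85, 73, 32 bp.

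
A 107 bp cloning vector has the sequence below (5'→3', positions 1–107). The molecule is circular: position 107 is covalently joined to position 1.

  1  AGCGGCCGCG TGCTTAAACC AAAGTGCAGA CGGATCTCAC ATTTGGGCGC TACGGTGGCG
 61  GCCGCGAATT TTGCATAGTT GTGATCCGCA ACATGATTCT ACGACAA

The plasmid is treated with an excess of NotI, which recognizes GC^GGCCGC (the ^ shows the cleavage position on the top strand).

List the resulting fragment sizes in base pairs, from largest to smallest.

NotI sites (GCGGCCGC) start at positions 2, 58.
NotI cuts after base 2 of each site, so after positions 3, 59.
Circular molecule, 2 cuts → 2 fragments:
  4–59 → 56 bp
  60–107 then 1–3 → 48 + 3 = 51 bp
Sorted largest to smallest: 56, 51 bp.

56, 51 bp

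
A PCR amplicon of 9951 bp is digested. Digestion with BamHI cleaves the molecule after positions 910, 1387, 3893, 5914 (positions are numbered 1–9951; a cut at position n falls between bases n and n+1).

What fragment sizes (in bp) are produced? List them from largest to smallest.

Linear molecule, 4 cuts → 5 fragments:
  910 − 0 = 910 bp
  1387 − 910 = 477 bp
  3893 − 1387 = 2506 bp
  5914 − 3893 = 2021 bp
  9951 − 5914 = 4037 bp
Sorted largest to smallest: 4037, 2506, 2021, 910, 477 bp.

4037, 2506, 2021, 910, 477 bp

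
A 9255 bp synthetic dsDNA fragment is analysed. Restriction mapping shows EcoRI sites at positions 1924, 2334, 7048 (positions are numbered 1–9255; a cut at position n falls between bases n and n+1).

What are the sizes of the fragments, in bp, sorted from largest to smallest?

Linear molecule, 3 cuts → 4 fragments:
  1924 − 0 = 1924 bp
  2334 − 1924 = 410 bp
  7048 − 2334 = 4714 bp
  9255 − 7048 = 2207 bp
Sorted largest to smallest: 4714, 2207, 1924, 410 bp.

4714, 2207, 1924, 410 bp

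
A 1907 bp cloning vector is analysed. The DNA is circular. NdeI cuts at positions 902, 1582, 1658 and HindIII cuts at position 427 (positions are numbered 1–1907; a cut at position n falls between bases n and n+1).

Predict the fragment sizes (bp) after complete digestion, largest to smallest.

680, 676, 475, 76 bp

Combined cut positions (sorted): 427, 902, 1582, 1658.
Circular molecule, 4 cuts → 4 fragments:
  902 − 427 = 475 bp
  1582 − 902 = 680 bp
  1658 − 1582 = 76 bp
  wrap: 1907 − 1658 + 427 = 676 bp
Sorted largest to smallest: 680, 676, 475, 76 bp.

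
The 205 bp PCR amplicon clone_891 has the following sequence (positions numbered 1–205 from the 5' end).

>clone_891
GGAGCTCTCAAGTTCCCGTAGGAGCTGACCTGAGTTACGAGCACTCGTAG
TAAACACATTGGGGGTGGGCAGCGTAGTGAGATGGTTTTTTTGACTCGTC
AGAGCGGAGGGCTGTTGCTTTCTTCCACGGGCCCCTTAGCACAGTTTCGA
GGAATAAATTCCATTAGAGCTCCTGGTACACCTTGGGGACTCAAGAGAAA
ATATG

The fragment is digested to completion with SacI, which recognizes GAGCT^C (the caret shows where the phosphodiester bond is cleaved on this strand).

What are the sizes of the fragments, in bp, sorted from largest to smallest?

SacI sites (GAGCTC) start at positions 2, 167.
SacI cuts after base 5 of each site (before the last base), so after positions 6, 171.
Linear molecule, 2 cuts → 3 fragments:
  1–6 → 6 bp
  7–171 → 165 bp
  172–205 → 34 bp
Sorted largest to smallest: 165, 34, 6 bp.

165, 34, 6 bp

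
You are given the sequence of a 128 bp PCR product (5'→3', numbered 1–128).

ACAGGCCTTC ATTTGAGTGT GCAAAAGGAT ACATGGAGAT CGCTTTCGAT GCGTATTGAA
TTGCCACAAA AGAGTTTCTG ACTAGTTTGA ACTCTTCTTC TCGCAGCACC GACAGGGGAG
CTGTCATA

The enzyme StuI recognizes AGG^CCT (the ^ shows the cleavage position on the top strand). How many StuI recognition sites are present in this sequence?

AGGCCT occurs starting at position 3.
StuI cuts at 1 site.

1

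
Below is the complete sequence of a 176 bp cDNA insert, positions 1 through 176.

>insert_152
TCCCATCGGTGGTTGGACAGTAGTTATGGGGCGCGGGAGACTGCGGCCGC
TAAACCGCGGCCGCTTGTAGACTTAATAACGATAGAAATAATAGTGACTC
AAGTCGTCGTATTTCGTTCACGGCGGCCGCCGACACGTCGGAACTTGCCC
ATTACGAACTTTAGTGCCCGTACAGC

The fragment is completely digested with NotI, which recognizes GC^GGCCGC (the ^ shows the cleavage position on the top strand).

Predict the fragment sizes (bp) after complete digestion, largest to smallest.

NotI sites (GCGGCCGC) start at positions 43, 57, 123.
NotI cuts after base 2 of each site, so after positions 44, 58, 124.
Linear molecule, 3 cuts → 4 fragments:
  1–44 → 44 bp
  45–58 → 14 bp
  59–124 → 66 bp
  125–176 → 52 bp
Sorted largest to smallest: 66, 52, 44, 14 bp.

66, 52, 44, 14 bp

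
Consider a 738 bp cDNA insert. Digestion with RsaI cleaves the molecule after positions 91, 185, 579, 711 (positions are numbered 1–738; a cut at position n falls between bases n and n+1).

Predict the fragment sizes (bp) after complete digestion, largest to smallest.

Linear molecule, 4 cuts → 5 fragments:
  91 − 0 = 91 bp
  185 − 91 = 94 bp
  579 − 185 = 394 bp
  711 − 579 = 132 bp
  738 − 711 = 27 bp
Sorted largest to smallest: 394, 132, 94, 91, 27 bp.

394, 132, 94, 91, 27 bp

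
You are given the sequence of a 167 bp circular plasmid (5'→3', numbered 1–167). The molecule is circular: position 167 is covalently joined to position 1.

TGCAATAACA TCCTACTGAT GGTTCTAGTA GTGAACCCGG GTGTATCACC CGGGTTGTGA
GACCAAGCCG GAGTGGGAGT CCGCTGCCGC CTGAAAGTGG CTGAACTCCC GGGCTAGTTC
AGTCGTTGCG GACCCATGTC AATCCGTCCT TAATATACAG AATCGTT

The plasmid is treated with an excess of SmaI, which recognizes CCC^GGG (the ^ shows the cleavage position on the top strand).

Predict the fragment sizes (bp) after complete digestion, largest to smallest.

SmaI sites (CCCGGG) start at positions 36, 49, 108.
SmaI cuts after base 3 of each site, so after positions 38, 51, 110.
Circular molecule, 3 cuts → 3 fragments:
  39–51 → 13 bp
  52–110 → 59 bp
  111–167 then 1–38 → 57 + 38 = 95 bp
Sorted largest to smallest: 95, 59, 13 bp.

95, 59, 13 bp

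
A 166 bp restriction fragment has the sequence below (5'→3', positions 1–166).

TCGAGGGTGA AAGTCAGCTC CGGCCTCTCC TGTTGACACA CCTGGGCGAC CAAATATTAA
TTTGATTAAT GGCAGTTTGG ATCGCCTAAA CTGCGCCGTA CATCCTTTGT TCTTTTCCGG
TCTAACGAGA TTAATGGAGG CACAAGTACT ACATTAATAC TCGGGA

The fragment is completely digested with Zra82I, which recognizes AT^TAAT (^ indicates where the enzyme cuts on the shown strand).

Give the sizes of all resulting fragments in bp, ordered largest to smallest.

Zra82I sites (ATTAAT) start at positions 56, 65, 130, 153.
Zra82I cuts after base 2 of each site, so after positions 57, 66, 131, 154.
Linear molecule, 4 cuts → 5 fragments:
  1–57 → 57 bp
  58–66 → 9 bp
  67–131 → 65 bp
  132–154 → 23 bp
  155–166 → 12 bp
Sorted largest to smallest: 65, 57, 23, 12, 9 bp.

65, 57, 23, 12, 9 bp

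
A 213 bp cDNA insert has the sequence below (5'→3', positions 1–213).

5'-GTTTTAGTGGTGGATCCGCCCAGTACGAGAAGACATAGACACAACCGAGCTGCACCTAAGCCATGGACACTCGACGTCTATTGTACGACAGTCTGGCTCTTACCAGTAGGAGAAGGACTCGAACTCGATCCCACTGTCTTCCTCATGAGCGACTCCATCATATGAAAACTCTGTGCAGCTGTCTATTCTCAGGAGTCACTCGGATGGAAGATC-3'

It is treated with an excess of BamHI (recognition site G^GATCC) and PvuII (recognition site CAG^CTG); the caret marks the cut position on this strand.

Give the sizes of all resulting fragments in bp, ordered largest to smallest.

The BamHI site (GGATCC) starts at position 12.
BamHI cuts after the first base of each site, so after position 12.
The PvuII site (CAGCTG) starts at position 176.
PvuII cuts after base 3 of each site, so after position 178.
Combined cut positions: 12, 178.
Linear molecule, 2 cuts → 3 fragments:
  1–12 → 12 bp
  13–178 → 166 bp
  179–213 → 35 bp
Sorted largest to smallest: 166, 35, 12 bp.

166, 35, 12 bp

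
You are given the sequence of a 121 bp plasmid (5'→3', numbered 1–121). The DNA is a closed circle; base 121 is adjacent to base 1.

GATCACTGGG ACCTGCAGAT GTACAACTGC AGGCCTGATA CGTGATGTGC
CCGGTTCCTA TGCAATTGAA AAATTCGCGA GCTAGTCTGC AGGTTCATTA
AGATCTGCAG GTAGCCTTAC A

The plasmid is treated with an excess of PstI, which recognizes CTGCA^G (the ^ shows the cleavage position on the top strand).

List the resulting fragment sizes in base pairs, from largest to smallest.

60, 29, 18, 14 bp

PstI sites (CTGCAG) start at positions 13, 27, 87, 105.
PstI cuts after base 5 of each site (before the last base), so after positions 17, 31, 91, 109.
Circular molecule, 4 cuts → 4 fragments:
  18–31 → 14 bp
  32–91 → 60 bp
  92–109 → 18 bp
  110–121 then 1–17 → 12 + 17 = 29 bp
Sorted largest to smallest: 60, 29, 18, 14 bp.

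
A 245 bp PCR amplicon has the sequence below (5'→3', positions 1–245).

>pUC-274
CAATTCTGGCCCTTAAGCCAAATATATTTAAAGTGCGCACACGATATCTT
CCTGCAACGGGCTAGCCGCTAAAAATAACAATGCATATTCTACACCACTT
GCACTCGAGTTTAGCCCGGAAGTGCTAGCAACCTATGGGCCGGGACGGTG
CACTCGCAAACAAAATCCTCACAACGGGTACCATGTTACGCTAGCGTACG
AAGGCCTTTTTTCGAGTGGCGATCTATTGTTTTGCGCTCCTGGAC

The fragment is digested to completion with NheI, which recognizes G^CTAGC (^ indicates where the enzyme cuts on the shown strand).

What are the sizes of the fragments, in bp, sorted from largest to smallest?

NheI sites (GCTAGC) start at positions 61, 124, 190.
NheI cuts after the first base of each site, so after positions 61, 124, 190.
Linear molecule, 3 cuts → 4 fragments:
  1–61 → 61 bp
  62–124 → 63 bp
  125–190 → 66 bp
  191–245 → 55 bp
Sorted largest to smallest: 66, 63, 61, 55 bp.

66, 63, 61, 55 bp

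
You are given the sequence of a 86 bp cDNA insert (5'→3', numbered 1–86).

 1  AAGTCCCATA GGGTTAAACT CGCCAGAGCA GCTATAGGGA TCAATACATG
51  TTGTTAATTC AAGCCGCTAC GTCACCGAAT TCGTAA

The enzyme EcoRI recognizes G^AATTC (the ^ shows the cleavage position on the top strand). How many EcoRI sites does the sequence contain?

GAATTC occurs starting at position 77.
EcoRI cuts at 1 site.

1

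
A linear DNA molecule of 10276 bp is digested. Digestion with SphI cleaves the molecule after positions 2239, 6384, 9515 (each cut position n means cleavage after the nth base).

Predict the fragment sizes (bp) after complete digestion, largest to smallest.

4145, 3131, 2239, 761 bp

Linear molecule, 3 cuts → 4 fragments:
  2239 − 0 = 2239 bp
  6384 − 2239 = 4145 bp
  9515 − 6384 = 3131 bp
  10276 − 9515 = 761 bp
Sorted largest to smallest: 4145, 3131, 2239, 761 bp.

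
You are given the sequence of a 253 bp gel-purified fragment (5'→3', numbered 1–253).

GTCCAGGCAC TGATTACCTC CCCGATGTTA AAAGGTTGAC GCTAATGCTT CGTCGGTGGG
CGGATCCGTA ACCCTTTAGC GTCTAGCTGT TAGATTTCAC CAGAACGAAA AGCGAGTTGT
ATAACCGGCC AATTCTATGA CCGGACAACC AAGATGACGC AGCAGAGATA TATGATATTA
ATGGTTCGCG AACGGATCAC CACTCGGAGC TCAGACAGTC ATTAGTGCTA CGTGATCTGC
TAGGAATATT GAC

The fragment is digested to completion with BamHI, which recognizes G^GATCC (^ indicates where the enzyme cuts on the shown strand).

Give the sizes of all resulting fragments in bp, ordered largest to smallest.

191, 62 bp

The BamHI site (GGATCC) starts at position 62.
BamHI cuts after the first base of each site, so after position 62.
Linear molecule, 1 cut → 2 fragments:
  1–62 → 62 bp
  63–253 → 191 bp
Sorted largest to smallest: 191, 62 bp.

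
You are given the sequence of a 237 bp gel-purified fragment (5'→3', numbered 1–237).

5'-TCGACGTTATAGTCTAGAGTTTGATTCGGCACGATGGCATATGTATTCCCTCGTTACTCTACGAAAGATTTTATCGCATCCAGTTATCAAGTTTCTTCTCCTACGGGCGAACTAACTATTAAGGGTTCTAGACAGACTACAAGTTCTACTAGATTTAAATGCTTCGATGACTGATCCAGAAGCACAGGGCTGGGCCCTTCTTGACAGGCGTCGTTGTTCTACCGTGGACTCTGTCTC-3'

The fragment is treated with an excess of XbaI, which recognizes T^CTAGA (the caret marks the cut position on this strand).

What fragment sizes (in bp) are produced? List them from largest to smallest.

114, 110, 13 bp

XbaI sites (TCTAGA) start at positions 13, 127.
XbaI cuts after the first base of each site, so after positions 13, 127.
Linear molecule, 2 cuts → 3 fragments:
  1–13 → 13 bp
  14–127 → 114 bp
  128–237 → 110 bp
Sorted largest to smallest: 114, 110, 13 bp.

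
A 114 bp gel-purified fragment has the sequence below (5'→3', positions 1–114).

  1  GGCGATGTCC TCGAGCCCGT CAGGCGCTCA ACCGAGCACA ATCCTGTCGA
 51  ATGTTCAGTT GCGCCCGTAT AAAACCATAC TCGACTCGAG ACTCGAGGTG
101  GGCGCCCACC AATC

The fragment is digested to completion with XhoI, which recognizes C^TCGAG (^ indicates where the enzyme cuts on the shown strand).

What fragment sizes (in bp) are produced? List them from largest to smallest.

XhoI sites (CTCGAG) start at positions 10, 85, 92.
XhoI cuts after the first base of each site, so after positions 10, 85, 92.
Linear molecule, 3 cuts → 4 fragments:
  1–10 → 10 bp
  11–85 → 75 bp
  86–92 → 7 bp
  93–114 → 22 bp
Sorted largest to smallest: 75, 22, 10, 7 bp.

75, 22, 10, 7 bp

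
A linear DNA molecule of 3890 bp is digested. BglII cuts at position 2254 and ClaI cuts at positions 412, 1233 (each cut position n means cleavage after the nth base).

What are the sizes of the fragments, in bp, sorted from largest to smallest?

Combined cut positions (sorted): 412, 1233, 2254.
Linear molecule, 3 cuts → 4 fragments:
  412 − 0 = 412 bp
  1233 − 412 = 821 bp
  2254 − 1233 = 1021 bp
  3890 − 2254 = 1636 bp
Sorted largest to smallest: 1636, 1021, 821, 412 bp.

1636, 1021, 821, 412 bp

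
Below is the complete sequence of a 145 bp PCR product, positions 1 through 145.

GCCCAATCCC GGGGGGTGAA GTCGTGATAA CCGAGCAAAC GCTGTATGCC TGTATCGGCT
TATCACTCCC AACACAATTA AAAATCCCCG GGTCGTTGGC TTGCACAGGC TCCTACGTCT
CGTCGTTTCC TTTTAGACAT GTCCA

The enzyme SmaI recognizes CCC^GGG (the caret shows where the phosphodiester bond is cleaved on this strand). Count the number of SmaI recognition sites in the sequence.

CCCGGG occurs starting at positions 8, 87.
SmaI cuts at 2 sites.

2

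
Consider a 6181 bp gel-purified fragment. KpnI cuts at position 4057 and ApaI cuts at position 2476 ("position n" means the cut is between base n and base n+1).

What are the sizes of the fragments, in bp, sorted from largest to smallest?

2476, 2124, 1581 bp

Combined cut positions (sorted): 2476, 4057.
Linear molecule, 2 cuts → 3 fragments:
  2476 − 0 = 2476 bp
  4057 − 2476 = 1581 bp
  6181 − 4057 = 2124 bp
Sorted largest to smallest: 2476, 2124, 1581 bp.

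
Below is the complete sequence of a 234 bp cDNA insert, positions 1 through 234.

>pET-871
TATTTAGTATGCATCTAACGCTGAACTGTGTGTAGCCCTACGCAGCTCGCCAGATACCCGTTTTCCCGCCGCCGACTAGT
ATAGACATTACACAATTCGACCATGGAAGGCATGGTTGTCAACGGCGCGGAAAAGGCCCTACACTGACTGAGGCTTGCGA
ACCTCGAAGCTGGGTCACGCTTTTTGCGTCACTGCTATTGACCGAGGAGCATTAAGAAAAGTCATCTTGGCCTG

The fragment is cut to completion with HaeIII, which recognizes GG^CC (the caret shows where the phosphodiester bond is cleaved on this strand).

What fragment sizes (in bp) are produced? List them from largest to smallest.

136, 94, 4 bp

HaeIII sites (GGCC) start at positions 135, 229.
HaeIII cuts after base 2 of each site, so after positions 136, 230.
Linear molecule, 2 cuts → 3 fragments:
  1–136 → 136 bp
  137–230 → 94 bp
  231–234 → 4 bp
Sorted largest to smallest: 136, 94, 4 bp.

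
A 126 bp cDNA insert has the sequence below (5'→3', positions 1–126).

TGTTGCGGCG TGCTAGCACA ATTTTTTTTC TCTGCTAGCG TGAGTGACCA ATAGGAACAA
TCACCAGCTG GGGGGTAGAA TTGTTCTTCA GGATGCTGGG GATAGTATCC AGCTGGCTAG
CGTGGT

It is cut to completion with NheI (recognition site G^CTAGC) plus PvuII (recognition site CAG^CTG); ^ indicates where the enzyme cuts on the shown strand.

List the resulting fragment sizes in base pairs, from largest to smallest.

45, 33, 22, 12, 10, 4 bp

NheI sites (GCTAGC) start at positions 12, 34, 116.
NheI cuts after the first base of each site, so after positions 12, 34, 116.
PvuII sites (CAGCTG) start at positions 65, 110.
PvuII cuts after base 3 of each site, so after positions 67, 112.
Combined cut positions: 12, 34, 67, 112, 116.
Linear molecule, 5 cuts → 6 fragments:
  1–12 → 12 bp
  13–34 → 22 bp
  35–67 → 33 bp
  68–112 → 45 bp
  113–116 → 4 bp
  117–126 → 10 bp
Sorted largest to smallest: 45, 33, 22, 12, 10, 4 bp.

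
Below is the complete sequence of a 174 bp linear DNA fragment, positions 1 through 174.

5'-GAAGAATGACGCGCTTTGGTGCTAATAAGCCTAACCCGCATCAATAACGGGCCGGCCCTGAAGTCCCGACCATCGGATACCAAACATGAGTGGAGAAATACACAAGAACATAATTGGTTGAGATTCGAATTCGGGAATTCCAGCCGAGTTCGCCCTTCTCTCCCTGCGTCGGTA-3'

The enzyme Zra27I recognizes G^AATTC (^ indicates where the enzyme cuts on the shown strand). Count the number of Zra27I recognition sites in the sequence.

2

GAATTC occurs starting at positions 127, 135.
Zra27I cuts at 2 sites.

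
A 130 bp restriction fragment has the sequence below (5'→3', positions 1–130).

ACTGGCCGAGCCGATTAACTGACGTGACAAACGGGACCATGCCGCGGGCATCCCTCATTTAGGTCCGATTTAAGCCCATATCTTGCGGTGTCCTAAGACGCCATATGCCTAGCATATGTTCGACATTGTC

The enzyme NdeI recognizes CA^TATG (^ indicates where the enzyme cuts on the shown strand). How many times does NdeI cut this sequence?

CATATG occurs starting at positions 102, 113.
NdeI cuts at 2 sites.

2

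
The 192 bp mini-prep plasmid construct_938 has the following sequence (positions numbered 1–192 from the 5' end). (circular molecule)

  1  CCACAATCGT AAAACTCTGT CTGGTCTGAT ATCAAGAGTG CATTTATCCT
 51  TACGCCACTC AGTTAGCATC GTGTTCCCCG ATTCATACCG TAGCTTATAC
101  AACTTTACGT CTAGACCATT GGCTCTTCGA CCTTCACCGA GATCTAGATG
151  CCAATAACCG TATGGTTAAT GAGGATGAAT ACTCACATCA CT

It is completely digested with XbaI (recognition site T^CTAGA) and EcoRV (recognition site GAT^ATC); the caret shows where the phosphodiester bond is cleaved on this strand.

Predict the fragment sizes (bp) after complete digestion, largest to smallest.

80, 79, 33 bp

XbaI sites (TCTAGA) start at positions 110, 143.
XbaI cuts after the first base of each site, so after positions 110, 143.
The EcoRV site (GATATC) starts at position 28.
EcoRV cuts after base 3 of each site, so after position 30.
Combined cut positions: 30, 110, 143.
Circular molecule, 3 cuts → 3 fragments:
  31–110 → 80 bp
  111–143 → 33 bp
  144–192 then 1–30 → 49 + 30 = 79 bp
Sorted largest to smallest: 80, 79, 33 bp.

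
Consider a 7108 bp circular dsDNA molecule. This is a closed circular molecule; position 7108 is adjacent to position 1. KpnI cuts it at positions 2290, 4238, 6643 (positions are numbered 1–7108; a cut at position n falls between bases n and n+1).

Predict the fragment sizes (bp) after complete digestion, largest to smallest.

Circular molecule, 3 cuts → 3 fragments:
  4238 − 2290 = 1948 bp
  6643 − 4238 = 2405 bp
  wrap: 7108 − 6643 + 2290 = 2755 bp
Sorted largest to smallest: 2755, 2405, 1948 bp.

2755, 2405, 1948 bp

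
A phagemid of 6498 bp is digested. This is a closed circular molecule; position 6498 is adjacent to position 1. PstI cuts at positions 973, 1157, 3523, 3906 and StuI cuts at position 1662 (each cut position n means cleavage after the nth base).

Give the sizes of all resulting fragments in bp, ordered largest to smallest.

3565, 1861, 505, 383, 184 bp

Combined cut positions (sorted): 973, 1157, 1662, 3523, 3906.
Circular molecule, 5 cuts → 5 fragments:
  1157 − 973 = 184 bp
  1662 − 1157 = 505 bp
  3523 − 1662 = 1861 bp
  3906 − 3523 = 383 bp
  wrap: 6498 − 3906 + 973 = 3565 bp
Sorted largest to smallest: 3565, 1861, 505, 383, 184 bp.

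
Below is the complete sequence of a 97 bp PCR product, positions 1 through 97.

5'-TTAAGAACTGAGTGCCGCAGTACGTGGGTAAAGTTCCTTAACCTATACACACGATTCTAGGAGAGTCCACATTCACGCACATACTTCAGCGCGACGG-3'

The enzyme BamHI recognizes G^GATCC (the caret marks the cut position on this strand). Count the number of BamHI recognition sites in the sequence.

0

No occurrence of GGATCC is present in the sequence.
BamHI does not cut: 0 sites.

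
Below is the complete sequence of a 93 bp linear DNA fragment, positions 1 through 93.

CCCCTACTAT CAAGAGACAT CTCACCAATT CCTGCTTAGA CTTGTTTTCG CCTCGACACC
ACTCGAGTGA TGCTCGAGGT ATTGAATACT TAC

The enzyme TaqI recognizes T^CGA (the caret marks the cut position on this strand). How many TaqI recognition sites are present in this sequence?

TCGA occurs starting at positions 53, 63, 74.
TaqI cuts at 3 sites.

3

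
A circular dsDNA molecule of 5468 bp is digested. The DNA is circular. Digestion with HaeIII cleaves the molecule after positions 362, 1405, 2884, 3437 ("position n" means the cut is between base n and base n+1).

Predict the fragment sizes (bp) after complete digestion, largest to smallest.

2393, 1479, 1043, 553 bp

Circular molecule, 4 cuts → 4 fragments:
  1405 − 362 = 1043 bp
  2884 − 1405 = 1479 bp
  3437 − 2884 = 553 bp
  wrap: 5468 − 3437 + 362 = 2393 bp
Sorted largest to smallest: 2393, 1479, 1043, 553 bp.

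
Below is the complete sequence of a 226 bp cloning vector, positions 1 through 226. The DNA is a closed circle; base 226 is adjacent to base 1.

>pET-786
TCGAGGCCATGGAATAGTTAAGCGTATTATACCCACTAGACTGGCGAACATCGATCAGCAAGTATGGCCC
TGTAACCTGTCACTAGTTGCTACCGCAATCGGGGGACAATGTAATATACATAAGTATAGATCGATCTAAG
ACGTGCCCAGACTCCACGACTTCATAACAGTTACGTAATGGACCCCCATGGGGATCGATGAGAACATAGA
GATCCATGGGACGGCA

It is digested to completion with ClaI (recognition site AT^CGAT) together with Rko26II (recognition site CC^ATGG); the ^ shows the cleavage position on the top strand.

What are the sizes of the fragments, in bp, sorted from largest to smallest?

80, 56, 43, 20, 19, 8 bp

ClaI sites (ATCGAT) start at positions 50, 130, 194.
ClaI cuts after base 2 of each site, so after positions 51, 131, 195.
Rko26II sites (CCATGG) start at positions 7, 186, 214.
Rko26II cuts after base 2 of each site, so after positions 8, 187, 215.
Combined cut positions: 8, 51, 131, 187, 195, 215.
Circular molecule, 6 cuts → 6 fragments:
  9–51 → 43 bp
  52–131 → 80 bp
  132–187 → 56 bp
  188–195 → 8 bp
  196–215 → 20 bp
  216–226 then 1–8 → 11 + 8 = 19 bp
Sorted largest to smallest: 80, 56, 43, 20, 19, 8 bp.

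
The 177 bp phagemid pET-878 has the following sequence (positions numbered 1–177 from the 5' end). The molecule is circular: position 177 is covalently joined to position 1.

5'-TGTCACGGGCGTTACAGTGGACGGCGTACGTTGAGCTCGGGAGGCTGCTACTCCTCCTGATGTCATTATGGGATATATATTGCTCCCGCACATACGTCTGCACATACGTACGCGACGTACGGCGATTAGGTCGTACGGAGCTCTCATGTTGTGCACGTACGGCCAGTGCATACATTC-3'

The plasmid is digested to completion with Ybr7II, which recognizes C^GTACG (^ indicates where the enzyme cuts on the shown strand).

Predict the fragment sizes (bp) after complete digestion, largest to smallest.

Ybr7II sites (CGTACG) start at positions 25, 107, 116, 132, 156.
Ybr7II cuts after the first base of each site, so after positions 25, 107, 116, 132, 156.
Circular molecule, 5 cuts → 5 fragments:
  26–107 → 82 bp
  108–116 → 9 bp
  117–132 → 16 bp
  133–156 → 24 bp
  157–177 then 1–25 → 21 + 25 = 46 bp
Sorted largest to smallest: 82, 46, 24, 16, 9 bp.

82, 46, 24, 16, 9 bp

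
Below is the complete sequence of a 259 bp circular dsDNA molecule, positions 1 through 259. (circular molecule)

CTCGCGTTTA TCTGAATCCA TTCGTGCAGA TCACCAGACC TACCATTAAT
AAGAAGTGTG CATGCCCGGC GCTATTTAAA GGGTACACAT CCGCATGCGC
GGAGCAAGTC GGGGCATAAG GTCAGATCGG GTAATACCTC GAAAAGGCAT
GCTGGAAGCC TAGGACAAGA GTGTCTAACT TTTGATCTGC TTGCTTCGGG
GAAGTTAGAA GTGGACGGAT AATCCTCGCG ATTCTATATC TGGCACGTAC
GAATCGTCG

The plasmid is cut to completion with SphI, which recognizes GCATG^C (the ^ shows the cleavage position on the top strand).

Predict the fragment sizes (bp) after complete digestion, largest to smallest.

172, 54, 33 bp

SphI sites (GCATGC) start at positions 60, 93, 147.
SphI cuts after base 5 of each site (before the last base), so after positions 64, 97, 151.
Circular molecule, 3 cuts → 3 fragments:
  65–97 → 33 bp
  98–151 → 54 bp
  152–259 then 1–64 → 108 + 64 = 172 bp
Sorted largest to smallest: 172, 54, 33 bp.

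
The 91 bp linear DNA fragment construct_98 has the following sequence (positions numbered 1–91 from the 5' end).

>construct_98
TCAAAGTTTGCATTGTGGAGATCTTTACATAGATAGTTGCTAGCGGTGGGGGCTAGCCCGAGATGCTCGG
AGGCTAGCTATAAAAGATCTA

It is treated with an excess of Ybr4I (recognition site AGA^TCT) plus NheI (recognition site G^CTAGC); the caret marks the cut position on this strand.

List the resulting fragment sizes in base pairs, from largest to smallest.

Ybr4I sites (AGATCT) start at positions 19, 85.
Ybr4I cuts after base 3 of each site, so after positions 21, 87.
NheI sites (GCTAGC) start at positions 39, 52, 73.
NheI cuts after the first base of each site, so after positions 39, 52, 73.
Combined cut positions: 21, 39, 52, 73, 87.
Linear molecule, 5 cuts → 6 fragments:
  1–21 → 21 bp
  22–39 → 18 bp
  40–52 → 13 bp
  53–73 → 21 bp
  74–87 → 14 bp
  88–91 → 4 bp
Sorted largest to smallest: 21, 21, 18, 14, 13, 4 bp.

21, 21, 18, 14, 13, 4 bp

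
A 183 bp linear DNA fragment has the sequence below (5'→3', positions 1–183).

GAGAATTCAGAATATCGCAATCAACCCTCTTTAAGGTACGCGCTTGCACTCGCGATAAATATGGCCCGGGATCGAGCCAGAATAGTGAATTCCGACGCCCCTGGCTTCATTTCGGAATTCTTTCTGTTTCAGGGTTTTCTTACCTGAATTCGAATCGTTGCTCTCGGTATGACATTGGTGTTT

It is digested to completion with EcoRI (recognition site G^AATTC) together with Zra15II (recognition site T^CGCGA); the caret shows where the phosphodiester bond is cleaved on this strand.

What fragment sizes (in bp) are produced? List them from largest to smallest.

47, 37, 37, 31, 28, 3 bp

EcoRI sites (GAATTC) start at positions 3, 87, 115, 146.
EcoRI cuts after the first base of each site, so after positions 3, 87, 115, 146.
The Zra15II site (TCGCGA) starts at position 50.
Zra15II cuts after the first base of each site, so after position 50.
Combined cut positions: 3, 50, 87, 115, 146.
Linear molecule, 5 cuts → 6 fragments:
  1–3 → 3 bp
  4–50 → 47 bp
  51–87 → 37 bp
  88–115 → 28 bp
  116–146 → 31 bp
  147–183 → 37 bp
Sorted largest to smallest: 47, 37, 37, 31, 28, 3 bp.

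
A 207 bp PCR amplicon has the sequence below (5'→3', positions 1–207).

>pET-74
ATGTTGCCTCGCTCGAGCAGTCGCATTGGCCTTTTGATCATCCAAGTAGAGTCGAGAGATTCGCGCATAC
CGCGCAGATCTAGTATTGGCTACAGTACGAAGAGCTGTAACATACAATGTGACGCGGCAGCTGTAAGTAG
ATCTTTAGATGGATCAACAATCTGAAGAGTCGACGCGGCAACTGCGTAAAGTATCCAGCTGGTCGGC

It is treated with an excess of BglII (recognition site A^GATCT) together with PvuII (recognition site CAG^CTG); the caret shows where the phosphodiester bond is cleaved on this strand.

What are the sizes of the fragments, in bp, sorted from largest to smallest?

BglII sites (AGATCT) start at positions 76, 139.
BglII cuts after the first base of each site, so after positions 76, 139.
PvuII sites (CAGCTG) start at positions 128, 196.
PvuII cuts after base 3 of each site, so after positions 130, 198.
Combined cut positions: 76, 130, 139, 198.
Linear molecule, 4 cuts → 5 fragments:
  1–76 → 76 bp
  77–130 → 54 bp
  131–139 → 9 bp
  140–198 → 59 bp
  199–207 → 9 bp
Sorted largest to smallest: 76, 59, 54, 9, 9 bp.

76, 59, 54, 9, 9 bp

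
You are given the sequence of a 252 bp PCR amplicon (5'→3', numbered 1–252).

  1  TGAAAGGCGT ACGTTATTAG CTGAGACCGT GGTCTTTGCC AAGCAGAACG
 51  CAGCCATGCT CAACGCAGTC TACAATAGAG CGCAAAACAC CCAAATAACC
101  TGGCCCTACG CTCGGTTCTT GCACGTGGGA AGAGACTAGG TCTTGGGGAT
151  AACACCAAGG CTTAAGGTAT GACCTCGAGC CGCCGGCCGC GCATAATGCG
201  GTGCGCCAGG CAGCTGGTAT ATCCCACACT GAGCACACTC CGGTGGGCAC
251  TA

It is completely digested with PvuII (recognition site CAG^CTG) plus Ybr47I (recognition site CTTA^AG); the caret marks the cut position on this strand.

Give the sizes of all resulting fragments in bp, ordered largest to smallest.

164, 49, 39 bp

The PvuII site (CAGCTG) starts at position 211.
PvuII cuts after base 3 of each site, so after position 213.
The Ybr47I site (CTTAAG) starts at position 161.
Ybr47I cuts after base 4 of each site, so after position 164.
Combined cut positions: 164, 213.
Linear molecule, 2 cuts → 3 fragments:
  1–164 → 164 bp
  165–213 → 49 bp
  214–252 → 39 bp
Sorted largest to smallest: 164, 49, 39 bp.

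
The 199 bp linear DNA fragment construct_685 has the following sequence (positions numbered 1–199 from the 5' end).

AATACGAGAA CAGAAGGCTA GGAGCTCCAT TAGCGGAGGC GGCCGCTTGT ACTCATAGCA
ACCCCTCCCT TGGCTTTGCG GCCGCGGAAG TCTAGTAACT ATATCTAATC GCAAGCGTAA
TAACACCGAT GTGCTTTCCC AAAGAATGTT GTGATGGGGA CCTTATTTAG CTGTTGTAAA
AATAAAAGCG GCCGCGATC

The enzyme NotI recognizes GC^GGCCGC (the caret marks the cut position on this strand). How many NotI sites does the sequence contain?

GCGGCCGC occurs starting at positions 39, 78, 188.
NotI cuts at 3 sites.

3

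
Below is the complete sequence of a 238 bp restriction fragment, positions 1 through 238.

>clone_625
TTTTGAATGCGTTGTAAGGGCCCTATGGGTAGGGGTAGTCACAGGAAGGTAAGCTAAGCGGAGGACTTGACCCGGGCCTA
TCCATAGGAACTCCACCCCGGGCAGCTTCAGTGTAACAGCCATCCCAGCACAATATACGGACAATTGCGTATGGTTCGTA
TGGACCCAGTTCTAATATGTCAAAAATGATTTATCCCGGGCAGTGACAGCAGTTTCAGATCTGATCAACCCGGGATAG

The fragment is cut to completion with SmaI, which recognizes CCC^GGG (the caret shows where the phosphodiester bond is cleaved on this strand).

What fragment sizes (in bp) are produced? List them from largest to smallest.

98, 73, 34, 26, 7 bp

SmaI sites (CCCGGG) start at positions 71, 97, 195, 229.
SmaI cuts after base 3 of each site, so after positions 73, 99, 197, 231.
Linear molecule, 4 cuts → 5 fragments:
  1–73 → 73 bp
  74–99 → 26 bp
  100–197 → 98 bp
  198–231 → 34 bp
  232–238 → 7 bp
Sorted largest to smallest: 98, 73, 34, 26, 7 bp.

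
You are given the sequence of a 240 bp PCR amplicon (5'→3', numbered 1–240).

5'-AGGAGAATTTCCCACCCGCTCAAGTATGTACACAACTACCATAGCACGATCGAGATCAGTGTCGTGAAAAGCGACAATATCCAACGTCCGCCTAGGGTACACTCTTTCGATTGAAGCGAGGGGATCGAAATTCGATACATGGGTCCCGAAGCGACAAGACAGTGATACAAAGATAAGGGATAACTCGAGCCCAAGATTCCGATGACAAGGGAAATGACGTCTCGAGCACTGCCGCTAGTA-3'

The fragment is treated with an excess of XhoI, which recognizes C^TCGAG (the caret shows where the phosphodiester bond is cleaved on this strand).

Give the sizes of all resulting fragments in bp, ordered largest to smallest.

XhoI sites (CTCGAG) start at positions 184, 221.
XhoI cuts after the first base of each site, so after positions 184, 221.
Linear molecule, 2 cuts → 3 fragments:
  1–184 → 184 bp
  185–221 → 37 bp
  222–240 → 19 bp
Sorted largest to smallest: 184, 37, 19 bp.

184, 37, 19 bp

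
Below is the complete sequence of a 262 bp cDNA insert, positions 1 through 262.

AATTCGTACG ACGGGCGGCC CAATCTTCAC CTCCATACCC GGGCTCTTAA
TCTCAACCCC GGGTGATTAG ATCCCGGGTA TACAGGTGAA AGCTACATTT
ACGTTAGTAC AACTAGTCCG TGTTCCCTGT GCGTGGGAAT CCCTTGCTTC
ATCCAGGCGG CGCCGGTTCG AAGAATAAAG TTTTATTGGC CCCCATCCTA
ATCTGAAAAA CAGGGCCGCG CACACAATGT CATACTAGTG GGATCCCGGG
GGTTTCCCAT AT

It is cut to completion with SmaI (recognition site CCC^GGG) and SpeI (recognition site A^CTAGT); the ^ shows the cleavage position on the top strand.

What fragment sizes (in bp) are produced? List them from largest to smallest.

122, 40, 37, 20, 15, 15, 13 bp

SmaI sites (CCCGGG) start at positions 38, 58, 73, 245.
SmaI cuts after base 3 of each site, so after positions 40, 60, 75, 247.
SpeI sites (ACTAGT) start at positions 112, 234.
SpeI cuts after the first base of each site, so after positions 112, 234.
Combined cut positions: 40, 60, 75, 112, 234, 247.
Linear molecule, 6 cuts → 7 fragments:
  1–40 → 40 bp
  41–60 → 20 bp
  61–75 → 15 bp
  76–112 → 37 bp
  113–234 → 122 bp
  235–247 → 13 bp
  248–262 → 15 bp
Sorted largest to smallest: 122, 40, 37, 20, 15, 15, 13 bp.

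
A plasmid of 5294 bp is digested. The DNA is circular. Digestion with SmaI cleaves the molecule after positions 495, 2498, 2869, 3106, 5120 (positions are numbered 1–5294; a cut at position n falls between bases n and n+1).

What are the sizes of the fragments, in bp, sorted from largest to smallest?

2014, 2003, 669, 371, 237 bp

Circular molecule, 5 cuts → 5 fragments:
  2498 − 495 = 2003 bp
  2869 − 2498 = 371 bp
  3106 − 2869 = 237 bp
  5120 − 3106 = 2014 bp
  wrap: 5294 − 5120 + 495 = 669 bp
Sorted largest to smallest: 2014, 2003, 669, 371, 237 bp.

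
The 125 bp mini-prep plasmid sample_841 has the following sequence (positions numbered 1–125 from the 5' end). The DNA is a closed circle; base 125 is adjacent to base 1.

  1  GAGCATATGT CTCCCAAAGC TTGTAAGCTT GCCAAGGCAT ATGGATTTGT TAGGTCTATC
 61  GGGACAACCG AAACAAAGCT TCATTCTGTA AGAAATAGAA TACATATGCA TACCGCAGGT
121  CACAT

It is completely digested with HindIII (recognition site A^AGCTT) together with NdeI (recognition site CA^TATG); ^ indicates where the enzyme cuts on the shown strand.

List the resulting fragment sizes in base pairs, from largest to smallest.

37, 28, 26, 14, 12, 8 bp

HindIII sites (AAGCTT) start at positions 17, 25, 76.
HindIII cuts after the first base of each site, so after positions 17, 25, 76.
NdeI sites (CATATG) start at positions 4, 38, 103.
NdeI cuts after base 2 of each site, so after positions 5, 39, 104.
Combined cut positions: 5, 17, 25, 39, 76, 104.
Circular molecule, 6 cuts → 6 fragments:
  6–17 → 12 bp
  18–25 → 8 bp
  26–39 → 14 bp
  40–76 → 37 bp
  77–104 → 28 bp
  105–125 then 1–5 → 21 + 5 = 26 bp
Sorted largest to smallest: 37, 28, 26, 14, 12, 8 bp.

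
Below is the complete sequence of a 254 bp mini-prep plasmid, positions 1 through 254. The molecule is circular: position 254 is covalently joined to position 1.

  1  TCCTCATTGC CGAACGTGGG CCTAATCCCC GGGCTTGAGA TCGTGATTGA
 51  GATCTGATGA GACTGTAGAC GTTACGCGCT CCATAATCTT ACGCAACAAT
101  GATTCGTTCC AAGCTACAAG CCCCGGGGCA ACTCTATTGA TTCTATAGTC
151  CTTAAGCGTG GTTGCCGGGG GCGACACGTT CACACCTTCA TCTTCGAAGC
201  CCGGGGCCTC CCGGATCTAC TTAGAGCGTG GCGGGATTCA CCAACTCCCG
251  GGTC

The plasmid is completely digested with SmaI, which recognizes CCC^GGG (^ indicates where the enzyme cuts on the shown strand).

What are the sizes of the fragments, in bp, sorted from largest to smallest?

SmaI sites (CCCGGG) start at positions 28, 122, 200, 247.
SmaI cuts after base 3 of each site, so after positions 30, 124, 202, 249.
Circular molecule, 4 cuts → 4 fragments:
  31–124 → 94 bp
  125–202 → 78 bp
  203–249 → 47 bp
  250–254 then 1–30 → 5 + 30 = 35 bp
Sorted largest to smallest: 94, 78, 47, 35 bp.

94, 78, 47, 35 bp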